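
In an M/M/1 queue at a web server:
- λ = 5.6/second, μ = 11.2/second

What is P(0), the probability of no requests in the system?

ρ = λ/μ = 5.6/11.2 = 0.5000
P(0) = 1 - ρ = 1 - 0.5000 = 0.5000
The server is idle 50.00% of the time.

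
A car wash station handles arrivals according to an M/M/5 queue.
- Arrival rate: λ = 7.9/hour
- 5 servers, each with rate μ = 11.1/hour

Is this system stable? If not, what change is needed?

Stability requires ρ = λ/(cμ) < 1
ρ = 7.9/(5 × 11.1) = 7.9/55.50 = 0.1423
Since 0.1423 < 1, the system is STABLE.
The servers are busy 14.23% of the time.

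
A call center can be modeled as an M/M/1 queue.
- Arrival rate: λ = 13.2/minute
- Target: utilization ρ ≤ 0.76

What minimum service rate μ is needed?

ρ = λ/μ, so μ = λ/ρ
μ ≥ 13.2/0.76 = 17.3684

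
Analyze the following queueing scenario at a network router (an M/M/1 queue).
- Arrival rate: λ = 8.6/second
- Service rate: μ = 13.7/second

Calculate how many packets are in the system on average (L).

ρ = λ/μ = 8.6/13.7 = 0.6277
For M/M/1: L = λ/(μ-λ)
L = 8.6/(13.7-8.6) = 8.6/5.10
L = 1.6863 packets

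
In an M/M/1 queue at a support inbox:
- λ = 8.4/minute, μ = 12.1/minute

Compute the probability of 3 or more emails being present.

ρ = λ/μ = 8.4/12.1 = 0.69421
P(N ≥ n) = ρⁿ
P(N ≥ 3) = 0.69421^3
P(N ≥ 3) = 0.3346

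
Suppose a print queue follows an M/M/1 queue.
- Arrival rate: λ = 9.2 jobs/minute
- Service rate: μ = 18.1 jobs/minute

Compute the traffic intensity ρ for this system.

Server utilization: ρ = λ/μ
ρ = 9.2/18.1 = 0.5083
The server is busy 50.83% of the time.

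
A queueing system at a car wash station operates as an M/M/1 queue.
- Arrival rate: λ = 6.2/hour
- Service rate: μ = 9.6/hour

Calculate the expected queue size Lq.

ρ = λ/μ = 6.2/9.6 = 0.6458
For M/M/1: Lq = λ²/(μ(μ-λ))
Lq = 38.44/(9.6 × 3.40)
Lq = 1.1777 cars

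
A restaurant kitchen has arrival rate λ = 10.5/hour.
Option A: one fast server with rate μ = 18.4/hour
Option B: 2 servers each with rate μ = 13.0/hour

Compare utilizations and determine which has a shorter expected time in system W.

Option A: single server μ = 18.4 (M/M/1)
  ρ_A = 10.5/18.4 = 0.5707
  W_A = 1/(μ-λ) = 1/(18.4-10.5) = 1/7.90 = 0.1266

Option B: 2 servers μ = 13.0 (M/M/2)
  ρ_B = λ/(cμ) = 10.5/(2×13.0) = 0.4038
  Offered load a = λ/μ = cρ = 10.5/13.0 = 0.8077
  P₀ = [ Σₙ₌₀^1 aⁿ/n! + a^2/(2!(1-ρ)) ]⁻¹
  Σ = a^0/0! + a^1/1! = 1.0000 + 0.8077 = 1.8077
  a^2/(2!(1-ρ)) = 0.6524/(2 × 0.5962) = 0.5471
  P₀ = 1/(1.8077 + 0.5471) = 0.4247
  Lq = P₀·a^2·ρ / (2!(1-ρ)²) = 0.4247 × 0.6524 × 0.4038 / (2 × 0.3554) = 0.1574
  Wq_B = Lq/λ = 0.1574/10.5 = 0.01499
  W_B = Wq_B + 1/μ = 0.01499 + 0.07692 = 0.09191

Since W_B = 0.09191 < W_A = 0.1266, Option B (multiple servers) has the shorter time in system.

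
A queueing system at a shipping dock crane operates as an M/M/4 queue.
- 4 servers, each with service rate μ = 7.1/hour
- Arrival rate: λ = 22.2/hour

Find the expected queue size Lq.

Traffic intensity: ρ = λ/(cμ) = 22.2/(4×7.1) = 0.7817
Since ρ = 0.7817 < 1, system is stable.
Offered load a = λ/μ = cρ = 22.2/7.1 = 3.1268
P₀ = [ Σₙ₌₀^3 aⁿ/n! + a^4/(4!(1-ρ)) ]⁻¹
Σ = a^0/0! + a^1/1! + a^2/2! + a^3/3! = 1.00000 + 3.12676 + 4.88832 + 5.09486 = 14.1099
a^4/(4!(1-ρ)) = 95.5825/(24 × 0.21831) = 18.2429
P₀ = 1/(14.1099 + 18.2429) = 0.03091
Lq = P₀·a^4·ρ / (4!(1-ρ)²) = 0.030909 × 95.5825 × 0.78169 / (24 × 0.047659) = 2.0190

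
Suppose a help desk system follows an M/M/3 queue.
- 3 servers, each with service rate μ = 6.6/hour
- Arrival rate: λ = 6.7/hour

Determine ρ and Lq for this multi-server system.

Traffic intensity: ρ = λ/(cμ) = 6.7/(3×6.6) = 0.3384
Since ρ = 0.3384 < 1, system is stable.
Offered load a = λ/μ = cρ = 6.7/6.6 = 1.0152
P₀ = [ Σₙ₌₀^2 aⁿ/n! + a^3/(3!(1-ρ)) ]⁻¹
Σ = a^0/0! + a^1/1! + a^2/2! = 1.00000 + 1.01515 + 0.515266 = 2.5304
a^3/(3!(1-ρ)) = 1.0461/(6 × 0.6616) = 0.2635
P₀ = 1/(2.5304 + 0.2635) = 0.3579
Lq = P₀·a^3·ρ / (3!(1-ρ)²) = 0.3579 × 1.0461 × 0.3384 / (6 × 0.4377) = 0.04824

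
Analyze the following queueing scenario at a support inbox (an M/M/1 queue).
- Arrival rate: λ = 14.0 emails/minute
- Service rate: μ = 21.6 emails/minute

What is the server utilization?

Server utilization: ρ = λ/μ
ρ = 14.0/21.6 = 0.6481
The server is busy 64.81% of the time.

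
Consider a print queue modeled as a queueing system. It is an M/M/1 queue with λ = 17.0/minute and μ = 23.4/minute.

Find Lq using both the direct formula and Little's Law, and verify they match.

Method 1 (direct): Lq = λ²/(μ(μ-λ)) = 289.00/(23.4 × 6.40) = 1.9298

Method 2 (Little's Law):
W = 1/(μ-λ) = 1/6.40 = 0.15625
Wq = W - 1/μ = 0.15625 - 0.042735 = 0.113515
Lq = λWq = 17.0 × 0.113515 = 1.9298 ✔ (matches Method 1)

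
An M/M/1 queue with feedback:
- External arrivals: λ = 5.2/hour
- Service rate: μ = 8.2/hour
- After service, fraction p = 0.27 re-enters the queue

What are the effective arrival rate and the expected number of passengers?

Effective arrival rate: λ_eff = λ/(1-p) = 5.2/(1-0.27) = 5.2/0.73 = 7.12329
ρ = λ_eff/μ = 7.12329/8.2 = 0.868694
L = ρ/(1-ρ) = 0.868694/(1-0.868694) = 6.6158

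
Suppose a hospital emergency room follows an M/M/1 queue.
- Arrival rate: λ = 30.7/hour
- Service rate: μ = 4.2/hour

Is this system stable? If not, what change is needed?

Stability requires ρ = λ/(cμ) < 1
ρ = 30.7/(1 × 4.2) = 30.7/4.20 = 7.3095
Since 7.3095 ≥ 1, the system is UNSTABLE.
Queue grows without bound. Need μ > λ = 30.7.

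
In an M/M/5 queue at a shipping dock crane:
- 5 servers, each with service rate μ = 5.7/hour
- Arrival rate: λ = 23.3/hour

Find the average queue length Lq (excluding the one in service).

Traffic intensity: ρ = λ/(cμ) = 23.3/(5×5.7) = 0.8175
Since ρ = 0.8175 < 1, system is stable.
Offered load a = λ/μ = cρ = 23.3/5.7 = 4.0877
P₀ = [ Σₙ₌₀^4 aⁿ/n! + a^5/(5!(1-ρ)) ]⁻¹
Σ = a^0/0! + a^1/1! + a^2/2! + a^3/3! + a^4/4! = 1.0000 + 4.0877 + 8.3547 + 11.3839 + 11.6336 = 36.4599
a^5/(5!(1-ρ)) = 1141.3145/(120 × 0.18245614) = 52.1273
P₀ = 1/(36.4599 + 52.1273) = 0.01129
Lq = P₀·a^5·ρ / (5!(1-ρ)²) = 0.011288 × 1141.3145 × 0.81754 / (120 × 0.033290) = 2.6366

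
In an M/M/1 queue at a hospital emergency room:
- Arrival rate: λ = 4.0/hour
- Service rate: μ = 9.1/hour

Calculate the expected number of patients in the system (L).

ρ = λ/μ = 4.0/9.1 = 0.4396
For M/M/1: L = λ/(μ-λ)
L = 4.0/(9.1-4.0) = 4.0/5.10
L = 0.7843 patients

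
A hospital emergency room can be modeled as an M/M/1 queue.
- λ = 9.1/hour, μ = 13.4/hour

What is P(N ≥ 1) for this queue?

ρ = λ/μ = 9.1/13.4 = 0.6791
P(N ≥ n) = ρⁿ
P(N ≥ 1) = 0.6791^1
P(N ≥ 1) = 0.6791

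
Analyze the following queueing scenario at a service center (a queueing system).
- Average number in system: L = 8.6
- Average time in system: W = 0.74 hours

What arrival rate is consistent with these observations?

Little's Law: L = λW, so λ = L/W
λ = 8.6/0.74 = 11.6216 customers/hour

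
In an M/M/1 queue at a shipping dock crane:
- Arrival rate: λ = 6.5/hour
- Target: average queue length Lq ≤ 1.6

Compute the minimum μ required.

For M/M/1: Lq = λ²/(μ(μ-λ))
Need Lq ≤ 1.6, i.e. μ(μ-λ) ≥ λ²/1.6
μ² - 6.5μ - 42.25/1.6 ≥ 0  →  μ² - 6.5μ - 26.40625 ≥ 0
Quadratic formula (positive root): μ = [λ + √(λ² + 4×26.40625)]/2
Discriminant: 42.25 + 4×26.40625 = 147.8750, √147.8750 = 12.1604
μ ≥ (6.5 + 12.1604)/2 = 9.3302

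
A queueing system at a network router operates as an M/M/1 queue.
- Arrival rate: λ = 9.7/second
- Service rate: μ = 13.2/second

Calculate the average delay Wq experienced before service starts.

First, compute utilization: ρ = λ/μ = 9.7/13.2 = 0.7348
For M/M/1: Wq = λ/(μ(μ-λ))
Wq = 9.7/(13.2 × (13.2-9.7))
Wq = 9.7/(13.2 × 3.50)
Wq = 0.2100 seconds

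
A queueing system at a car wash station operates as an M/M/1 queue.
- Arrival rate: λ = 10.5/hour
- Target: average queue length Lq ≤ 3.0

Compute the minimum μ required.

For M/M/1: Lq = λ²/(μ(μ-λ))
Need Lq ≤ 3.0, i.e. μ(μ-λ) ≥ λ²/3.0
μ² - 10.5μ - 110.25/3.0 ≥ 0  →  μ² - 10.5μ - 36.7500 ≥ 0
Quadratic formula (positive root): μ = [λ + √(λ² + 4×36.7500)]/2
Discriminant: 110.25 + 4×36.7500 = 257.2500, √257.2500 = 16.0390
μ ≥ (10.5 + 16.0390)/2 = 13.2695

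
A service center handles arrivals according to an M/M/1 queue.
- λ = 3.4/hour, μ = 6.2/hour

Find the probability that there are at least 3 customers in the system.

ρ = λ/μ = 3.4/6.2 = 0.5484
P(N ≥ n) = ρⁿ
P(N ≥ 3) = 0.5484^3
P(N ≥ 3) = 0.1649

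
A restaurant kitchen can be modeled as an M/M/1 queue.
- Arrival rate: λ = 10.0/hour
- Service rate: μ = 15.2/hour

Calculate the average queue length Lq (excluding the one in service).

ρ = λ/μ = 10.0/15.2 = 0.6579
For M/M/1: Lq = λ²/(μ(μ-λ))
Lq = 100.00/(15.2 × 5.20)
Lq = 1.2652 orders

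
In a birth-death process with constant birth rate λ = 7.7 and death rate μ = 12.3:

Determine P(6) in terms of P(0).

For constant rates: P(n)/P(0) = (λ/μ)^n
P(6)/P(0) = (7.7/12.3)^6 = 0.62602^6 = 0.06019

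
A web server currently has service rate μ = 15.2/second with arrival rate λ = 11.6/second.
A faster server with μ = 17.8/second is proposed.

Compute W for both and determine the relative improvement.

System 1: ρ₁ = 11.6/15.2 = 0.7632, W₁ = 1/(15.2-11.6) = 0.2778
System 2: ρ₂ = 11.6/17.8 = 0.6517, W₂ = 1/(17.8-11.6) = 0.1613
Improvement: (W₁-W₂)/W₁ = (0.2778-0.1613)/0.2778 = 41.94%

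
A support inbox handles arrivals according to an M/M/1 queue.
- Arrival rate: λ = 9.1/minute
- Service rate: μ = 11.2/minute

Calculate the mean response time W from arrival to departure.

First, compute utilization: ρ = λ/μ = 9.1/11.2 = 0.8125
For M/M/1: W = 1/(μ-λ)
W = 1/(11.2-9.1) = 1/2.10
W = 0.4762 minutes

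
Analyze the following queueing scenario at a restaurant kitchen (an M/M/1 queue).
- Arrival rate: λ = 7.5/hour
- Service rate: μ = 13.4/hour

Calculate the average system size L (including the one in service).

ρ = λ/μ = 7.5/13.4 = 0.5597
For M/M/1: L = λ/(μ-λ)
L = 7.5/(13.4-7.5) = 7.5/5.90
L = 1.2712 orders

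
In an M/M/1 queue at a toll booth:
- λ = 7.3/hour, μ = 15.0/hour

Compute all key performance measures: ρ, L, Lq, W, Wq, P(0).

Step 1: ρ = λ/μ = 7.3/15.0 = 0.4867
Step 2: L = λ/(μ-λ) = 7.3/7.70 = 0.9481
Step 3: Lq = λ²/(μ(μ-λ)) = 53.29/(15.0×7.70) = 0.4614
Step 4: W = 1/(μ-λ) = 1/7.70 = 0.12987
Step 5: Wq = λ/(μ(μ-λ)) = 7.3/(15.0×7.70) = 0.06320
Step 6: P(0) = 1-ρ = 0.5133
Verify: L = λW = 7.3×0.12987 = 0.9481 ✔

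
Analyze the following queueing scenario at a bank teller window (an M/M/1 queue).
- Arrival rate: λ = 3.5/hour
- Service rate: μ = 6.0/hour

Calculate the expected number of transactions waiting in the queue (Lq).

ρ = λ/μ = 3.5/6.0 = 0.5833
For M/M/1: Lq = λ²/(μ(μ-λ))
Lq = 12.25/(6.0 × 2.50)
Lq = 0.8167 transactions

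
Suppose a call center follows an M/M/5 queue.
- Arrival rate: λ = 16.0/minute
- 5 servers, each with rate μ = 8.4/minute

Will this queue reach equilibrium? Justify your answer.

Stability requires ρ = λ/(cμ) < 1
ρ = 16.0/(5 × 8.4) = 16.0/42.00 = 0.3810
Since 0.3810 < 1, the system is STABLE.
The servers are busy 38.10% of the time.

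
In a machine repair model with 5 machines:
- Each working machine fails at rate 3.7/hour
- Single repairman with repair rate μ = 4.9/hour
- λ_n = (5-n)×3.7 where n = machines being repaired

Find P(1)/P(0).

P(1)/P(0) = ∏_{i=0}^{1-1} λ_i/μ_{i+1}
= (5-0)×3.7/4.9
= 3.7755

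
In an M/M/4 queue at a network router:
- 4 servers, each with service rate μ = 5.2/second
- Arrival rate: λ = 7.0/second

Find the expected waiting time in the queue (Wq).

Traffic intensity: ρ = λ/(cμ) = 7.0/(4×5.2) = 0.3365
Since ρ = 0.3365 < 1, system is stable.
Offered load a = λ/μ = cρ = 7.0/5.2 = 1.3462
P₀ = [ Σₙ₌₀^3 aⁿ/n! + a^4/(4!(1-ρ)) ]⁻¹
Σ = a^0/0! + a^1/1! + a^2/2! + a^3/3! = 1.0000 + 1.3462 + 0.90607 + 0.40657 = 3.6588
a^4/(4!(1-ρ)) = 3.2838/(24 × 0.6635) = 0.2062
P₀ = 1/(3.6588 + 0.2062) = 0.2587
Lq = P₀·a^4·ρ / (4!(1-ρ)²) = 0.25873 × 3.2838 × 0.33654 / (24 × 0.44018) = 0.02707
Wq = Lq/λ = 0.02707/7.0 = 0.003867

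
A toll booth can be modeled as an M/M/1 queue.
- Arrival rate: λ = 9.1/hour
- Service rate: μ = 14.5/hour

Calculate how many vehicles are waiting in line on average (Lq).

ρ = λ/μ = 9.1/14.5 = 0.6276
For M/M/1: Lq = λ²/(μ(μ-λ))
Lq = 82.81/(14.5 × 5.40)
Lq = 1.0576 vehicles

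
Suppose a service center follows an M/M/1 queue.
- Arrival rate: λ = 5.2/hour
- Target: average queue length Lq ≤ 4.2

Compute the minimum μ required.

For M/M/1: Lq = λ²/(μ(μ-λ))
Need Lq ≤ 4.2, i.e. μ(μ-λ) ≥ λ²/4.2
μ² - 5.2μ - 27.04/4.2 ≥ 0  →  μ² - 5.2μ - 6.4381 ≥ 0
Quadratic formula (positive root): μ = [λ + √(λ² + 4×6.4381)]/2
Discriminant: 27.04 + 4×6.4381 = 52.7924, √52.7924 = 7.2658
μ ≥ (5.2 + 7.2658)/2 = 6.2329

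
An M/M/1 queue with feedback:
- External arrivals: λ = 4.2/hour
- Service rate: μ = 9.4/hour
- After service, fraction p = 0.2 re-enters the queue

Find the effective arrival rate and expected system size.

Effective arrival rate: λ_eff = λ/(1-p) = 4.2/(1-0.2) = 4.2/0.80 = 5.2500
ρ = λ_eff/μ = 5.2500/9.4 = 0.55851
L = ρ/(1-ρ) = 0.55851/(1-0.55851) = 1.2651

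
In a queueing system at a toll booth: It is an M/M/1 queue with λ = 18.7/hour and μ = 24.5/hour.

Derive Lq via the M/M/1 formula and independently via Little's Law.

Method 1 (direct): Lq = λ²/(μ(μ-λ)) = 349.69/(24.5 × 5.80) = 2.4609

Method 2 (Little's Law):
W = 1/(μ-λ) = 1/5.80 = 0.1724
Wq = W - 1/μ = 0.1724 - 0.04082 = 0.1316
Lq = λWq = 18.7 × 0.1316 = 2.4609 ✔ (matches Method 1)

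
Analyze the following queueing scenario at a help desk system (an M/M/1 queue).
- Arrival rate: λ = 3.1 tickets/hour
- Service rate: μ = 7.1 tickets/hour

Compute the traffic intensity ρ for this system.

Server utilization: ρ = λ/μ
ρ = 3.1/7.1 = 0.4366
The server is busy 43.66% of the time.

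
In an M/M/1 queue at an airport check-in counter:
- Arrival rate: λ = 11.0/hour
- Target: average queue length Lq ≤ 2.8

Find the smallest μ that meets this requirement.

For M/M/1: Lq = λ²/(μ(μ-λ))
Need Lq ≤ 2.8, i.e. μ(μ-λ) ≥ λ²/2.8
μ² - 11.0μ - 121.00/2.8 ≥ 0  →  μ² - 11.0μ - 43.214286 ≥ 0
Quadratic formula (positive root): μ = [λ + √(λ² + 4×43.214286)]/2
Discriminant: 121.00 + 4×43.214286 = 293.8571, √293.8571 = 17.1423
μ ≥ (11.0 + 17.1423)/2 = 14.0711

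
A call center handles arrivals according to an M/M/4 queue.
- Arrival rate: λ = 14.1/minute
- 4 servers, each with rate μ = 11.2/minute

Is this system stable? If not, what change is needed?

Stability requires ρ = λ/(cμ) < 1
ρ = 14.1/(4 × 11.2) = 14.1/44.80 = 0.3147
Since 0.3147 < 1, the system is STABLE.
The servers are busy 31.47% of the time.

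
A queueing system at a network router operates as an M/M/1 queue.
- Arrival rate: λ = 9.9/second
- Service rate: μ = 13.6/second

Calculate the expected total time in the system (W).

First, compute utilization: ρ = λ/μ = 9.9/13.6 = 0.7279
For M/M/1: W = 1/(μ-λ)
W = 1/(13.6-9.9) = 1/3.70
W = 0.2703 seconds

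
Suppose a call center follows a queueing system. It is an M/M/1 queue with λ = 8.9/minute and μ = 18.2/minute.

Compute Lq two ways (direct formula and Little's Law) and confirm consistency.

Method 1 (direct): Lq = λ²/(μ(μ-λ)) = 79.21/(18.2 × 9.30) = 0.4680

Method 2 (Little's Law):
W = 1/(μ-λ) = 1/9.30 = 0.10753
Wq = W - 1/μ = 0.10753 - 0.054945 = 0.05258
Lq = λWq = 8.9 × 0.05258 = 0.4680 ✔ (matches Method 1)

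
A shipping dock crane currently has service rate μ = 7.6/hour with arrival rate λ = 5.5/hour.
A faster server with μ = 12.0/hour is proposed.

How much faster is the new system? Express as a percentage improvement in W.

System 1: ρ₁ = 5.5/7.6 = 0.7237, W₁ = 1/(7.6-5.5) = 0.47619
System 2: ρ₂ = 5.5/12.0 = 0.4583, W₂ = 1/(12.0-5.5) = 0.15385
Improvement: (W₁-W₂)/W₁ = (0.47619-0.15385)/0.47619 = 67.69%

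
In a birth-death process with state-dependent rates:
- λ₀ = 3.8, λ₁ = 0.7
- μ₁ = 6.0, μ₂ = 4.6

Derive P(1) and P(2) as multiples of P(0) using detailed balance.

Balance equations:
State 0: λ₀P₀ = μ₁P₁ → P₁ = (λ₀/μ₁)P₀ = (3.8/6.0)P₀ = 0.6333P₀
State 1: P₂ = (λ₀λ₁)/(μ₁μ₂)P₀ = (3.8×0.7)/(6.0×4.6)P₀ = 0.09638P₀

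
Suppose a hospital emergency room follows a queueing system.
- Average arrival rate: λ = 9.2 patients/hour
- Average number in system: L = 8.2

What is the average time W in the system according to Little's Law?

Little's Law: L = λW, so W = L/λ
W = 8.2/9.2 = 0.8913 hours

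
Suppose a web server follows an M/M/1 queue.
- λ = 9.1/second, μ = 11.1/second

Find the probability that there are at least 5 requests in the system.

ρ = λ/μ = 9.1/11.1 = 0.8198
P(N ≥ n) = ρⁿ
P(N ≥ 5) = 0.8198^5
P(N ≥ 5) = 0.3703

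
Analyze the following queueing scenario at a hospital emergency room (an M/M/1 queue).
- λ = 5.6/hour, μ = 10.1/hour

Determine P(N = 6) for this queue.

ρ = λ/μ = 5.6/10.1 = 0.554455
P(n) = (1-ρ)ρⁿ
P(6) = (1-0.554455) × 0.554455^6
P(6) = 0.4455 × 0.02905
P(6) = 0.01294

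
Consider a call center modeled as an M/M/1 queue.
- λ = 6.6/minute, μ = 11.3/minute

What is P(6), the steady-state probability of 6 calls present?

ρ = λ/μ = 6.6/11.3 = 0.58407
P(n) = (1-ρ)ρⁿ
P(6) = (1-0.58407) × 0.58407^6
P(6) = 0.4159 × 0.03970
P(6) = 0.01651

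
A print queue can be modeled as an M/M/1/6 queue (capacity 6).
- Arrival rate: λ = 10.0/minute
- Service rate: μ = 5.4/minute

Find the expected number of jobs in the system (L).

ρ = λ/μ = 10.0/5.4 = 1.85185
P₀ = (1-ρ)/(1-ρ^(K+1)) = (1-1.85185)/(1-1.85185^7) = -0.8518/-73.6862 = 0.01156
P_K = P₀×ρ^K = 0.01156 × 1.85185^6 = 0.01156 × 40.3306 = 0.4662
L = ρ[1 - (K+1)ρ^K + Kρ^(K+1)] / [(1-ρ)(1-ρ^(K+1))]
L = 1.85185 × (1 - 7×40.3306 + 6×74.6862) / ((1 - 1.85185) × (1 - 74.6862)) = 4.9211 jobs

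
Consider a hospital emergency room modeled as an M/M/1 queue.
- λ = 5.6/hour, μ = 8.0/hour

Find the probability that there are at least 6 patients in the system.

ρ = λ/μ = 5.6/8.0 = 0.7000
P(N ≥ n) = ρⁿ
P(N ≥ 6) = 0.7000^6
P(N ≥ 6) = 0.1176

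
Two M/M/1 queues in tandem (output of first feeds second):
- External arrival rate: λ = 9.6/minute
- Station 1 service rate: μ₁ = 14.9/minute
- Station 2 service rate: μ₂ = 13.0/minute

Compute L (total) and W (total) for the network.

By Jackson's theorem, each station behaves as independent M/M/1.
Station 1: ρ₁ = 9.6/14.9 = 0.6443, L₁ = ρ₁/(1-ρ₁) = λ/(μ₁-λ) = 9.6/5.30 = 1.81132
Station 2: ρ₂ = 9.6/13.0 = 0.7385, L₂ = ρ₂/(1-ρ₂) = λ/(μ₂-λ) = 9.6/3.40 = 2.82353
Total: L = L₁ + L₂ = 1.81132 + 2.82353 = 4.6349
W = L/λ = 4.6349/9.6 = 0.4828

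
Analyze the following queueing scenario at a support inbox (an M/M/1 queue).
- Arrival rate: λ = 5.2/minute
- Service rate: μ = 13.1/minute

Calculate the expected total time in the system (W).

First, compute utilization: ρ = λ/μ = 5.2/13.1 = 0.3969
For M/M/1: W = 1/(μ-λ)
W = 1/(13.1-5.2) = 1/7.90
W = 0.1266 minutes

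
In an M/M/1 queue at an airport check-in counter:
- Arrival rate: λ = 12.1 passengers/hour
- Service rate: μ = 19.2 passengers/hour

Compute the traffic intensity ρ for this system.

Server utilization: ρ = λ/μ
ρ = 12.1/19.2 = 0.6302
The server is busy 63.02% of the time.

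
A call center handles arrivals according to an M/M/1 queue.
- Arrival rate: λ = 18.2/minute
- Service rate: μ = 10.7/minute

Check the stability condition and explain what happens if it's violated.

Stability requires ρ = λ/(cμ) < 1
ρ = 18.2/(1 × 10.7) = 18.2/10.70 = 1.7009
Since 1.7009 ≥ 1, the system is UNSTABLE.
Queue grows without bound. Need μ > λ = 18.2.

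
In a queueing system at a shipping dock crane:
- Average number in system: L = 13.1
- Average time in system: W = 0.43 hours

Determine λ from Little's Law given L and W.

Little's Law: L = λW, so λ = L/W
λ = 13.1/0.43 = 30.4651 containers/hour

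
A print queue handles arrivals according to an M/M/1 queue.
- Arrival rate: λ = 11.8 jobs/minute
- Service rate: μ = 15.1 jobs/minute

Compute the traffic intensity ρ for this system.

Server utilization: ρ = λ/μ
ρ = 11.8/15.1 = 0.7815
The server is busy 78.15% of the time.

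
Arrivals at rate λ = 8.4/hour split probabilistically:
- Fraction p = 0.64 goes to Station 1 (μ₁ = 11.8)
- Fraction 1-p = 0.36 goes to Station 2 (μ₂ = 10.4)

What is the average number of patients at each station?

Effective rates: λ₁ = 8.4×0.64 = 5.376, λ₂ = 8.4×0.36 = 3.024
Station 1: ρ₁ = 5.376/11.8 = 0.4556, L₁ = ρ₁/(1-ρ₁) = 0.4556/(1-0.4556) = 0.8369
Station 2: ρ₂ = 3.024/10.4 = 0.2908, L₂ = ρ₂/(1-ρ₂) = 0.2908/(1-0.2908) = 0.4100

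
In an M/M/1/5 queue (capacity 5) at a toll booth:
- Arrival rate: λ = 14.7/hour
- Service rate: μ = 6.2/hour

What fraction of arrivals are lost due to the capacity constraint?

ρ = λ/μ = 14.7/6.2 = 2.3710
P₀ = (1-ρ)/(1-ρ^(K+1)) = (1-2.3710)/(1-2.3710^6) = -1.3710/-176.6599 = 0.007761
P_K = P₀×ρ^K = 0.007761 × 2.3710^5 = 0.007761 × 74.9304 = 0.5815
Blocking probability = 58.15%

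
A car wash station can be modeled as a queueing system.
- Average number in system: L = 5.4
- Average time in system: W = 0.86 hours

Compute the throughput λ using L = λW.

Little's Law: L = λW, so λ = L/W
λ = 5.4/0.86 = 6.2791 cars/hour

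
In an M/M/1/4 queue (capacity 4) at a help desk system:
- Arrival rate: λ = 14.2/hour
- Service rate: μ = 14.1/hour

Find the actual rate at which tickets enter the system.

ρ = λ/μ = 14.2/14.1 = 1.0071
P₀ = (1-ρ)/(1-ρ^(K+1)) = (1-1.0071)/(1-1.0071^5) = -0.007100/-0.03601 = 0.1972
P_K = P₀×ρ^K = 0.19718 × 1.0071^4 = 0.19718 × 1.0287 = 0.2028
λ_eff = λ(1-P_K) = 14.2 × (1 - 0.20284) = 14.2 × 0.79716 = 11.3197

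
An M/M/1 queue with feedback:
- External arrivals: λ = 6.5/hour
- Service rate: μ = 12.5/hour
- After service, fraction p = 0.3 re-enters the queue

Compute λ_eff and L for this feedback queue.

Effective arrival rate: λ_eff = λ/(1-p) = 6.5/(1-0.3) = 6.5/0.70 = 9.2857
ρ = λ_eff/μ = 9.2857/12.5 = 0.74286
L = ρ/(1-ρ) = 0.74286/(1-0.74286) = 2.8889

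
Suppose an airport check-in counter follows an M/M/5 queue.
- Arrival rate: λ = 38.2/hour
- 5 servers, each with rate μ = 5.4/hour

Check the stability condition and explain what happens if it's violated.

Stability requires ρ = λ/(cμ) < 1
ρ = 38.2/(5 × 5.4) = 38.2/27.00 = 1.4148
Since 1.4148 ≥ 1, the system is UNSTABLE.
Need c > λ/μ = 38.2/5.4 = 7.07.
Minimum servers needed: c = 8.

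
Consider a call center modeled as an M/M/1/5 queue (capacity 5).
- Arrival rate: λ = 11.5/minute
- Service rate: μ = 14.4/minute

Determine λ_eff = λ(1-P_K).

ρ = λ/μ = 11.5/14.4 = 0.79861
P₀ = (1-ρ)/(1-ρ^(K+1)) = (1-0.79861)/(1-0.79861^6) = 0.2014/0.7406 = 0.2719
P_K = P₀×ρ^K = 0.27194 × 0.79861^5 = 0.27194 × 0.32484 = 0.08834
λ_eff = λ(1-P_K) = 11.5 × (1 - 0.08834) = 11.5 × 0.91166 = 10.4841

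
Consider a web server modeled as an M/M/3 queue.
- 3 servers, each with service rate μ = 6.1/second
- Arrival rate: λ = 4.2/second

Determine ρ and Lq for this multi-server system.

Traffic intensity: ρ = λ/(cμ) = 4.2/(3×6.1) = 0.2295
Since ρ = 0.2295 < 1, system is stable.
Offered load a = λ/μ = cρ = 4.2/6.1 = 0.6885
P₀ = [ Σₙ₌₀^2 aⁿ/n! + a^3/(3!(1-ρ)) ]⁻¹
Σ = a^0/0! + a^1/1! + a^2/2! = 1.0000 + 0.68852 + 0.23703 = 1.9256
a^3/(3!(1-ρ)) = 0.32641/(6 × 0.77049) = 0.07061
P₀ = 1/(1.9256 + 0.070606) = 0.5010
Lq = P₀·a^3·ρ / (3!(1-ρ)²) = 0.5010 × 0.3264 × 0.2295 / (6 × 0.5937) = 0.01054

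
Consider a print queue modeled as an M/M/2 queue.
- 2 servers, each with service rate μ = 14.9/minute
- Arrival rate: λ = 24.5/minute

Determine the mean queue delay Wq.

Traffic intensity: ρ = λ/(cμ) = 24.5/(2×14.9) = 0.8221
Since ρ = 0.8221 < 1, system is stable.
Offered load a = λ/μ = cρ = 24.5/14.9 = 1.6443
P₀ = [ Σₙ₌₀^1 aⁿ/n! + a^2/(2!(1-ρ)) ]⁻¹
Σ = a^0/0! + a^1/1! = 1.0000 + 1.6443 = 2.6443
a^2/(2!(1-ρ)) = 2.70371/(2 × 0.177852) = 7.6010
P₀ = 1/(2.6443 + 7.6010) = 0.09761
Lq = P₀·a^2·ρ / (2!(1-ρ)²) = 0.0976059 × 2.70371 × 0.822148 / (2 × 0.0316315) = 3.4295
Wq = Lq/λ = 3.4295/24.5 = 0.1400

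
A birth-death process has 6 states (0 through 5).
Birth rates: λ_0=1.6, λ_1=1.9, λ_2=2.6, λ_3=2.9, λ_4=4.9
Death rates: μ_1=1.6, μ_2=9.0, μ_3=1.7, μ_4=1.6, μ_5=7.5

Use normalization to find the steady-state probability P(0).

Ratios P(n)/P(0) = (λ₀···λₙ₋₁)/(μ₁···μₙ):
P(1)/P(0) = (1.6)/(1.6) = 1.0000
P(2)/P(0) = (1.6×1.9)/(1.6×9.0) = 0.2111
P(3)/P(0) = (1.6×1.9×2.6)/(1.6×9.0×1.7) = 0.3229
P(4)/P(0) = (1.6×1.9×2.6×2.9)/(1.6×9.0×1.7×1.6) = 0.5852
P(5)/P(0) = (1.6×1.9×2.6×2.9×4.9)/(1.6×9.0×1.7×1.6×7.5) = 0.3823

Normalization: ∑ P(n) = 1
P(0) × (1.0000 + 1.0000 + 0.2111 + 0.3229 + 0.5852 + 0.3823) = 1
P(0) × 3.5015 = 1
P(0) = 1/3.5015 = 0.2856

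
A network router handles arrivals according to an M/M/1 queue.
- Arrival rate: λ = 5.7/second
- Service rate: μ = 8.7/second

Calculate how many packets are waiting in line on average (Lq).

ρ = λ/μ = 5.7/8.7 = 0.6552
For M/M/1: Lq = λ²/(μ(μ-λ))
Lq = 32.49/(8.7 × 3.00)
Lq = 1.2448 packets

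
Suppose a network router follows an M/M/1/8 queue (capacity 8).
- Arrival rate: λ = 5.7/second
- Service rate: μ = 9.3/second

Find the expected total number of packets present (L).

ρ = λ/μ = 5.7/9.3 = 0.6129
P₀ = (1-ρ)/(1-ρ^(K+1)) = (1-0.6129)/(1-0.6129^9) = 0.3871/0.9878 = 0.3919
P_K = P₀×ρ^K = 0.3919 × 0.6129^8 = 0.3919 × 0.01991 = 0.007803
L = ρ[1 - (K+1)ρ^K + Kρ^(K+1)] / [(1-ρ)(1-ρ^(K+1))]
L = 0.6129 × (1 - 9×0.01991 + 8×0.01220) / ((1 - 0.6129) × (1 - 0.01220)) = 1.4721 packets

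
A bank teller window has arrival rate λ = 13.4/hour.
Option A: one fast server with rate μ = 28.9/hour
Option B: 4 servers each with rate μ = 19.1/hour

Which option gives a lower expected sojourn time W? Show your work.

Option A: single server μ = 28.9 (M/M/1)
  ρ_A = 13.4/28.9 = 0.4637
  W_A = 1/(μ-λ) = 1/(28.9-13.4) = 1/15.50 = 0.06452

Option B: 4 servers μ = 19.1 (M/M/4)
  ρ_B = λ/(cμ) = 13.4/(4×19.1) = 0.1754
  Offered load a = λ/μ = cρ = 13.4/19.1 = 0.7016
  P₀ = [ Σₙ₌₀^3 aⁿ/n! + a^4/(4!(1-ρ)) ]⁻¹
  Σ = a^0/0! + a^1/1! + a^2/2! + a^3/3! = 1.0000 + 0.70157 + 0.24610 + 0.057552 = 2.0052
  a^4/(4!(1-ρ)) = 0.2423/(24 × 0.8246) = 0.01224
  P₀ = 1/(2.0052 + 0.01224) = 0.4957
  Lq = P₀·a^4·ρ / (4!(1-ρ)²) = 0.4957 × 0.2423 × 0.1754 / (24 × 0.6800) = 0.001291
  Wq_B = Lq/λ = 0.00129058/13.4 = 0.000096312
  W_B = Wq_B + 1/μ = 0.000096312 + 0.052356 = 0.05245

Since W_B = 0.05245 < W_A = 0.06452, Option B (multiple servers) has the shorter time in system.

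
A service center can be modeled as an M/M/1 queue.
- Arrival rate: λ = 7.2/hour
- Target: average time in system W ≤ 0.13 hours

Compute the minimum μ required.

For M/M/1: W = 1/(μ-λ)
Need W ≤ 0.13, so 1/(μ-λ) ≤ 0.13
μ - λ ≥ 1/0.13 = 7.6923
μ ≥ 7.2 + 7.6923 = 14.8923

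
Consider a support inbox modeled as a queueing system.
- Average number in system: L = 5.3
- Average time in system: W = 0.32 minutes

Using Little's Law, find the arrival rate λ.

Little's Law: L = λW, so λ = L/W
λ = 5.3/0.32 = 16.5625 emails/minute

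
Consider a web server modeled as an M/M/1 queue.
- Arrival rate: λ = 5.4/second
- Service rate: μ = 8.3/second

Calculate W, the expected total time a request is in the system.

First, compute utilization: ρ = λ/μ = 5.4/8.3 = 0.6506
For M/M/1: W = 1/(μ-λ)
W = 1/(8.3-5.4) = 1/2.90
W = 0.3448 seconds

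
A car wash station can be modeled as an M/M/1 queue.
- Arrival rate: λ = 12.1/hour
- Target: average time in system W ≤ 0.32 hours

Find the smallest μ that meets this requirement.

For M/M/1: W = 1/(μ-λ)
Need W ≤ 0.32, so 1/(μ-λ) ≤ 0.32
μ - λ ≥ 1/0.32 = 3.1250
μ ≥ 12.1 + 3.1250 = 15.2250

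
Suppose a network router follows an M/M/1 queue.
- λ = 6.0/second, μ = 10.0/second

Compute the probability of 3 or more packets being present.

ρ = λ/μ = 6.0/10.0 = 0.6000
P(N ≥ n) = ρⁿ
P(N ≥ 3) = 0.6000^3
P(N ≥ 3) = 0.2160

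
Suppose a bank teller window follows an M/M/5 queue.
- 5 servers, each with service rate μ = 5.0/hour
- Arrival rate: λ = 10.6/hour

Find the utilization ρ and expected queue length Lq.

Traffic intensity: ρ = λ/(cμ) = 10.6/(5×5.0) = 0.4240
Since ρ = 0.4240 < 1, system is stable.
Offered load a = λ/μ = cρ = 10.6/5.0 = 2.1200
P₀ = [ Σₙ₌₀^4 aⁿ/n! + a^5/(5!(1-ρ)) ]⁻¹
Σ = a^0/0! + a^1/1! + a^2/2! + a^3/3! + a^4/4! = 1.0000 + 2.1200 + 2.2472 + 1.5880 + 0.8417 = 7.7969
a^5/(5!(1-ρ)) = 42.8232/(120 × 0.5760) = 0.6195
P₀ = 1/(7.7969 + 0.6195) = 0.1188
Lq = P₀·a^5·ρ / (5!(1-ρ)²) = 0.11882 × 42.8232 × 0.42400 / (120 × 0.33178) = 0.05419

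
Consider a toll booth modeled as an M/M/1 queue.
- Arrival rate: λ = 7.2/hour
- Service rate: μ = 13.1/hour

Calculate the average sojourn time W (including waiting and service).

First, compute utilization: ρ = λ/μ = 7.2/13.1 = 0.5496
For M/M/1: W = 1/(μ-λ)
W = 1/(13.1-7.2) = 1/5.90
W = 0.1695 hours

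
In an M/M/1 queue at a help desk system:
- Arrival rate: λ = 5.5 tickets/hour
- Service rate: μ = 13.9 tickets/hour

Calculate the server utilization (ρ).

Server utilization: ρ = λ/μ
ρ = 5.5/13.9 = 0.3957
The server is busy 39.57% of the time.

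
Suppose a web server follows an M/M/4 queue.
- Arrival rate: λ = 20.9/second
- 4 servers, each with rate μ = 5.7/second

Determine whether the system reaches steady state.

Stability requires ρ = λ/(cμ) < 1
ρ = 20.9/(4 × 5.7) = 20.9/22.80 = 0.9167
Since 0.9167 < 1, the system is STABLE.
The servers are busy 91.67% of the time.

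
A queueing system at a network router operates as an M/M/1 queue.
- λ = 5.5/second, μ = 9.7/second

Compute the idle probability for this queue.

ρ = λ/μ = 5.5/9.7 = 0.5670
P(0) = 1 - ρ = 1 - 0.5670 = 0.4330
The server is idle 43.30% of the time.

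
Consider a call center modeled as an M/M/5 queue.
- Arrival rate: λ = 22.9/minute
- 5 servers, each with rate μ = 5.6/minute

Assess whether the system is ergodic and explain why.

Stability requires ρ = λ/(cμ) < 1
ρ = 22.9/(5 × 5.6) = 22.9/28.00 = 0.8179
Since 0.8179 < 1, the system is STABLE.
The servers are busy 81.79% of the time.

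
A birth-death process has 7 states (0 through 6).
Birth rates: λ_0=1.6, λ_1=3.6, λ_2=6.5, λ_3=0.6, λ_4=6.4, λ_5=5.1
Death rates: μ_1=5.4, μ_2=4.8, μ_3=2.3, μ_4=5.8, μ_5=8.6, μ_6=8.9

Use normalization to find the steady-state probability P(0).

Ratios P(n)/P(0) = (λ₀···λₙ₋₁)/(μ₁···μₙ):
P(1)/P(0) = (1.6)/(5.4) = 0.29630
P(2)/P(0) = (1.6×3.6)/(5.4×4.8) = 0.22222
P(3)/P(0) = (1.6×3.6×6.5)/(5.4×4.8×2.3) = 0.62802
P(4)/P(0) = (1.6×3.6×6.5×0.6)/(5.4×4.8×2.3×5.8) = 0.064968
P(5)/P(0) = (1.6×3.6×6.5×0.6×6.4)/(5.4×4.8×2.3×5.8×8.6) = 0.048348
P(6)/P(0) = (1.6×3.6×6.5×0.6×6.4×5.1)/(5.4×4.8×2.3×5.8×8.6×8.9) = 0.027705

Normalization: ∑ P(n) = 1
P(0) × (1.0000 + 0.29630 + 0.22222 + 0.62802 + 0.064968 + 0.048348 + 0.027705) = 1
P(0) × 2.2876 = 1
P(0) = 1/2.2876 = 0.4371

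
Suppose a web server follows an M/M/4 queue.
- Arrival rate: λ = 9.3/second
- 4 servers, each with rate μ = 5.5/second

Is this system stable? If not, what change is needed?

Stability requires ρ = λ/(cμ) < 1
ρ = 9.3/(4 × 5.5) = 9.3/22.00 = 0.4227
Since 0.4227 < 1, the system is STABLE.
The servers are busy 42.27% of the time.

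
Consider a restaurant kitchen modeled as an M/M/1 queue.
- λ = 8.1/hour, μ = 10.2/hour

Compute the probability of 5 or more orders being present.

ρ = λ/μ = 8.1/10.2 = 0.7941
P(N ≥ n) = ρⁿ
P(N ≥ 5) = 0.7941^5
P(N ≥ 5) = 0.3158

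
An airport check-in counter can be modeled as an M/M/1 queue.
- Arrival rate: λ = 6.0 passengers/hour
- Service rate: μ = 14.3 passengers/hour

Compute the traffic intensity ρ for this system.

Server utilization: ρ = λ/μ
ρ = 6.0/14.3 = 0.4196
The server is busy 41.96% of the time.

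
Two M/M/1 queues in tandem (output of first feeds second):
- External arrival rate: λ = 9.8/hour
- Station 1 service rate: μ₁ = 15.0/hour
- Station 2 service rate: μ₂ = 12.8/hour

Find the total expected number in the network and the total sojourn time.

By Jackson's theorem, each station behaves as independent M/M/1.
Station 1: ρ₁ = 9.8/15.0 = 0.6533, L₁ = ρ₁/(1-ρ₁) = λ/(μ₁-λ) = 9.8/5.20 = 1.8846
Station 2: ρ₂ = 9.8/12.8 = 0.7656, L₂ = ρ₂/(1-ρ₂) = λ/(μ₂-λ) = 9.8/3.00 = 3.2667
Total: L = L₁ + L₂ = 1.8846 + 3.2667 = 5.1513
W = L/λ = 5.1513/9.8 = 0.5256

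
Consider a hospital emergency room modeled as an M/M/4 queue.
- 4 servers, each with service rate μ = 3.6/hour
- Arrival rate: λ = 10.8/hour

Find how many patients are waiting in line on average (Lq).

Traffic intensity: ρ = λ/(cμ) = 10.8/(4×3.6) = 0.7500
Since ρ = 0.7500 < 1, system is stable.
Offered load a = λ/μ = cρ = 10.8/3.6 = 3.0000
P₀ = [ Σₙ₌₀^3 aⁿ/n! + a^4/(4!(1-ρ)) ]⁻¹
Σ = a^0/0! + a^1/1! + a^2/2! + a^3/3! = 1.0000 + 3.0000 + 4.5000 + 4.5000 = 13.0000
a^4/(4!(1-ρ)) = 81.0000/(24 × 0.2500) = 13.5000
P₀ = 1/(13.0000 + 13.5000) = 0.03774
Lq = P₀·a^4·ρ / (4!(1-ρ)²) = 0.037736 × 81.0000 × 0.75000 / (24 × 0.062500) = 1.5283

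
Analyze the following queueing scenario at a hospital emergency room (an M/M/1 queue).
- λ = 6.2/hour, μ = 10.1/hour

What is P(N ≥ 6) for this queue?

ρ = λ/μ = 6.2/10.1 = 0.61386
P(N ≥ n) = ρⁿ
P(N ≥ 6) = 0.61386^6
P(N ≥ 6) = 0.05351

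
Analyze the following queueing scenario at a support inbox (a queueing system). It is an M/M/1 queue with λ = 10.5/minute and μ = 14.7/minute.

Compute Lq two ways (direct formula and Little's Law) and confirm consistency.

Method 1 (direct): Lq = λ²/(μ(μ-λ)) = 110.25/(14.7 × 4.20) = 1.7857

Method 2 (Little's Law):
W = 1/(μ-λ) = 1/4.20 = 0.2381
Wq = W - 1/μ = 0.2381 - 0.06803 = 0.17007
Lq = λWq = 10.5 × 0.17007 = 1.7857 ✔ (matches Method 1)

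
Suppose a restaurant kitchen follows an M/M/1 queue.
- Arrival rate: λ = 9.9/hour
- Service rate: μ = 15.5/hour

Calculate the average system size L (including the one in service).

ρ = λ/μ = 9.9/15.5 = 0.6387
For M/M/1: L = λ/(μ-λ)
L = 9.9/(15.5-9.9) = 9.9/5.60
L = 1.7679 orders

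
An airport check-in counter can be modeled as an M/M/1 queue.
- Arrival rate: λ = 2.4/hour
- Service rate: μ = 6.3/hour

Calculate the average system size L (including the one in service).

ρ = λ/μ = 2.4/6.3 = 0.3810
For M/M/1: L = λ/(μ-λ)
L = 2.4/(6.3-2.4) = 2.4/3.90
L = 0.6154 passengers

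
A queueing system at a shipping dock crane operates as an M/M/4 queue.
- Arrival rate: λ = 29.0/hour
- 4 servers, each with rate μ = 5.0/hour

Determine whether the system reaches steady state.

Stability requires ρ = λ/(cμ) < 1
ρ = 29.0/(4 × 5.0) = 29.0/20.00 = 1.4500
Since 1.4500 ≥ 1, the system is UNSTABLE.
Need c > λ/μ = 29.0/5.0 = 5.80.
Minimum servers needed: c = 6.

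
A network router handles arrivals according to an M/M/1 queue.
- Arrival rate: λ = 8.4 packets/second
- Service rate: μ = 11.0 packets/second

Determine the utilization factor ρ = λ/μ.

Server utilization: ρ = λ/μ
ρ = 8.4/11.0 = 0.7636
The server is busy 76.36% of the time.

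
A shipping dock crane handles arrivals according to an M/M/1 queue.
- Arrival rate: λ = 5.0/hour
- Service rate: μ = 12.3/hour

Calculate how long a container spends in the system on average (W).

First, compute utilization: ρ = λ/μ = 5.0/12.3 = 0.4065
For M/M/1: W = 1/(μ-λ)
W = 1/(12.3-5.0) = 1/7.30
W = 0.1370 hours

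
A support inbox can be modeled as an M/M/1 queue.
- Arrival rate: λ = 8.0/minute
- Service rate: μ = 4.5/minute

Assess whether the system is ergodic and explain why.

Stability requires ρ = λ/(cμ) < 1
ρ = 8.0/(1 × 4.5) = 8.0/4.50 = 1.7778
Since 1.7778 ≥ 1, the system is UNSTABLE.
Queue grows without bound. Need μ > λ = 8.0.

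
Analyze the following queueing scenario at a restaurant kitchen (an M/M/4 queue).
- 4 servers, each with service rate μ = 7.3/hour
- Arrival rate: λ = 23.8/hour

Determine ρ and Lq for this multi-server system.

Traffic intensity: ρ = λ/(cμ) = 23.8/(4×7.3) = 0.8151
Since ρ = 0.8151 < 1, system is stable.
Offered load a = λ/μ = cρ = 23.8/7.3 = 3.2603
P₀ = [ Σₙ₌₀^3 aⁿ/n! + a^4/(4!(1-ρ)) ]⁻¹
Σ = a^0/0! + a^1/1! + a^2/2! + a^3/3! = 1.0000 + 3.2603 + 5.3147 + 5.7758 = 15.3508
a^4/(4!(1-ρ)) = 112.9839/(24 × 0.184932) = 25.4562
P₀ = 1/(15.3508 + 25.4562) = 0.02451
Lq = P₀·a^4·ρ / (4!(1-ρ)²) = 0.0245056 × 112.9839 × 0.815068 / (24 × 0.0341997) = 2.7494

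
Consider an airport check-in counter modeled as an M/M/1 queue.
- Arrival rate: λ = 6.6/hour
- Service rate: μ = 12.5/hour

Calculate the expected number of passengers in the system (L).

ρ = λ/μ = 6.6/12.5 = 0.5280
For M/M/1: L = λ/(μ-λ)
L = 6.6/(12.5-6.6) = 6.6/5.90
L = 1.1186 passengers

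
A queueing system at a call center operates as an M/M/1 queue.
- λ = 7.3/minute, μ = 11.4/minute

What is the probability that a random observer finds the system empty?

ρ = λ/μ = 7.3/11.4 = 0.6404
P(0) = 1 - ρ = 1 - 0.6404 = 0.3596
The server is idle 35.96% of the time.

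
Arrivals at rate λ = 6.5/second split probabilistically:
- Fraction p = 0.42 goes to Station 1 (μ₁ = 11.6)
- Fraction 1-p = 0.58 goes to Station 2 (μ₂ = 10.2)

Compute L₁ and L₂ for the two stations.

Effective rates: λ₁ = 6.5×0.42 = 2.73, λ₂ = 6.5×0.58 = 3.77
Station 1: ρ₁ = 2.73/11.6 = 0.23534, L₁ = ρ₁/(1-ρ₁) = 0.23534/(1-0.23534) = 0.3078
Station 2: ρ₂ = 3.77/10.2 = 0.3696, L₂ = ρ₂/(1-ρ₂) = 0.3696/(1-0.3696) = 0.5863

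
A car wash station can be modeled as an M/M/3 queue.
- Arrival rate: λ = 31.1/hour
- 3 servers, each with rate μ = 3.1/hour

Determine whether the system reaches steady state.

Stability requires ρ = λ/(cμ) < 1
ρ = 31.1/(3 × 3.1) = 31.1/9.30 = 3.3441
Since 3.3441 ≥ 1, the system is UNSTABLE.
Need c > λ/μ = 31.1/3.1 = 10.03.
Minimum servers needed: c = 11.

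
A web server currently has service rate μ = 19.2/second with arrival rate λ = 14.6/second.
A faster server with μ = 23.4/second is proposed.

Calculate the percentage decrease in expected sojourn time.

System 1: ρ₁ = 14.6/19.2 = 0.7604, W₁ = 1/(19.2-14.6) = 0.21739
System 2: ρ₂ = 14.6/23.4 = 0.6239, W₂ = 1/(23.4-14.6) = 0.11364
Improvement: (W₁-W₂)/W₁ = (0.21739-0.11364)/0.21739 = 47.73%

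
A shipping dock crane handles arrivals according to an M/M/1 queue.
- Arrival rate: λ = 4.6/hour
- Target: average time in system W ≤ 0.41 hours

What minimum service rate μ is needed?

For M/M/1: W = 1/(μ-λ)
Need W ≤ 0.41, so 1/(μ-λ) ≤ 0.41
μ - λ ≥ 1/0.41 = 2.4390
μ ≥ 4.6 + 2.4390 = 7.0390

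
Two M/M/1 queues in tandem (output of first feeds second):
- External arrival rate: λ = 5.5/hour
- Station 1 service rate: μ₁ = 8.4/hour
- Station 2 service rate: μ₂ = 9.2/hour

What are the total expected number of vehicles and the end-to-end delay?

By Jackson's theorem, each station behaves as independent M/M/1.
Station 1: ρ₁ = 5.5/8.4 = 0.6548, L₁ = ρ₁/(1-ρ₁) = λ/(μ₁-λ) = 5.5/2.90 = 1.89655
Station 2: ρ₂ = 5.5/9.2 = 0.5978, L₂ = ρ₂/(1-ρ₂) = λ/(μ₂-λ) = 5.5/3.70 = 1.48649
Total: L = L₁ + L₂ = 1.89655 + 1.48649 = 3.3830
W = L/λ = 3.3830/5.5 = 0.6151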